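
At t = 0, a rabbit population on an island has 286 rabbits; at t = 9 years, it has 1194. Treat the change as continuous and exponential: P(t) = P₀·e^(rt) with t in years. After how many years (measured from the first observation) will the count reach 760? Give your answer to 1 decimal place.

t ≈ 6.2 years

r = ln(1194/286) / 9 ≈ 0.158786 per year
t = ln(760/286) / r = 0.97733 / 0.158786 ≈ 6.155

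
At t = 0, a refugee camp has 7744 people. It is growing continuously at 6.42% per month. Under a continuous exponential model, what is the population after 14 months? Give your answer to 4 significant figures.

P(14) = 7744 · e^(0.0642·14) = 7744 · e^(0.8988)
= 7744 · 2.45665 ≈ 19024.32

≈ 19,020 people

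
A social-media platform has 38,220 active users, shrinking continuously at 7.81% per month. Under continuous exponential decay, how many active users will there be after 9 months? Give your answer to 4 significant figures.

P(9) = 38220 · e^(-0.0781·9) = 38220 · e^(-0.7029)
= 38220 · 0.49515 ≈ 18924.53

≈ 18,920 active users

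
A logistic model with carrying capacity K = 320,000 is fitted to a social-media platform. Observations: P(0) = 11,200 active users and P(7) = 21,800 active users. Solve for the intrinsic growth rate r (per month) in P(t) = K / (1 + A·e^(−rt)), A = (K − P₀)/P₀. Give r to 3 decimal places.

A = (320000 − 11200)/11200 = 27.57143
21800 = 320000/(1 + 27.57143·e^(−r·7)) → e^(−7r) = (14.6789 − 1)/27.57143 = 0.496126
r = −ln(0.496126)/7 = 0.70093/7

r ≈ 0.100 per month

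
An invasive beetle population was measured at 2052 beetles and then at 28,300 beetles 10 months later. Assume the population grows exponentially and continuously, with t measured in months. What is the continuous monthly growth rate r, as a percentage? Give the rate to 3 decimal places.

r ≈ 26.240% per month

28300 = 2052 · e^(r·10)
e^(10r) = 28300/2052 = 13.79142
r = ln(13.79142) / 10 = 2.62405 / 10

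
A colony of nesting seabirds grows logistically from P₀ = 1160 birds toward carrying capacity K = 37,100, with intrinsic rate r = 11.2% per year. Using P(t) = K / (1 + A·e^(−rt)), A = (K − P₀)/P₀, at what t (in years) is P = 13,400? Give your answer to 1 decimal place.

A = (37100 − 1160)/1160 = 30.98276
13400 = 37100/(1 + 30.98276·e^(−0.112t)) → 1 + 30.98276·e^(−0.112t) = 2.76866
e^(−0.112t) = 0.057085 → t = ln(17.51768)/0.112 = 2.86321/0.112

t ≈ 25.6 years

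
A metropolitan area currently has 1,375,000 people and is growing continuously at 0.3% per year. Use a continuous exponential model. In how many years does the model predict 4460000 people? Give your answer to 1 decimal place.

t ≈ 392.2 years

4460000 = 1375000 · e^(0.003·t)
t = ln(4460000/1375000) / 0.003 = ln(3.24364) / 0.003 = 1.1767 / 0.003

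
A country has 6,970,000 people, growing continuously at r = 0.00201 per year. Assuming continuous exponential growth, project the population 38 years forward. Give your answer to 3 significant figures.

P(38) = 6970000 · e^(0.00201·38) = 6970000 · e^(0.07638)
= 6970000 · 1.07937 ≈ 7523227.43

≈ 7,520,000 people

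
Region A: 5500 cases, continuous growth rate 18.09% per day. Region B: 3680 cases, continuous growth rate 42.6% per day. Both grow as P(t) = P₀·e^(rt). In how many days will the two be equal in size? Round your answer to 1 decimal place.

5500·e^(0.1809t) = 3680·e^(0.426t)
5500/3680 = e^((0.426 − 0.1809)t) → ln(1.49457) = 0.2451·t
t = 0.40184 / 0.2451

t ≈ 1.6 days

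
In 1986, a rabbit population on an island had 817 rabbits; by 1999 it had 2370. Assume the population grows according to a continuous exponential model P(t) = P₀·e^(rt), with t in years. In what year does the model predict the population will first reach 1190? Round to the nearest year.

year 1991

r = ln(2370/817) / 13 = 1.06501/13 ≈ 0.081924 per year
t = ln(1190/817) / r = 0.37607/0.081924 ≈ 4.59 years after 1986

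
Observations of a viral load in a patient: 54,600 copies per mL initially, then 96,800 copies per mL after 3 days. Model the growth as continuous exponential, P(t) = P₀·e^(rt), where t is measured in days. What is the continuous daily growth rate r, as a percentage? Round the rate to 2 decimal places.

r ≈ 19.09% per day

96800 = 54600 · e^(r·3)
e^(3r) = 96800/54600 = 1.77289
r = ln(1.77289) / 3 = 0.57261 / 3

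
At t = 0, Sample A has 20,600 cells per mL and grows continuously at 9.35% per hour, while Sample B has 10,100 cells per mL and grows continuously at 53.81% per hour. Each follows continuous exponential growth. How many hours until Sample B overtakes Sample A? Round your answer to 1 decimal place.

t ≈ 1.6 hours

20600·e^(0.0935t) = 10100·e^(0.5381t)
20600/10100 = e^((0.5381 − 0.0935)t) → ln(2.0396) = 0.4446·t
t = 0.71276 / 0.4446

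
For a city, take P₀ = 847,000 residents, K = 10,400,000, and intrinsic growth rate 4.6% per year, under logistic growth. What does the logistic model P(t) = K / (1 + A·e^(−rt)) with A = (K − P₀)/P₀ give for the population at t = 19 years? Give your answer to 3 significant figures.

A = (10400000 − 847000)/847000 = 11.27863
P(19) = 10400000 / (1 + 11.27863·e^(−0.046·19)) = 10400000 / (1 + 11.27863·0.417279)
= 10400000 / 5.70634 ≈ 1822535.3

≈ 1,820,000 residents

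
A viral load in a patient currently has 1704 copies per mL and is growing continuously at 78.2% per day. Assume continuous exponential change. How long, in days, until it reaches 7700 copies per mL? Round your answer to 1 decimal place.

t ≈ 1.9 days

7700 = 1704 · e^(0.782·t)
t = ln(7700/1704) / 0.782 = ln(4.51878) / 0.782 = 1.50824 / 0.782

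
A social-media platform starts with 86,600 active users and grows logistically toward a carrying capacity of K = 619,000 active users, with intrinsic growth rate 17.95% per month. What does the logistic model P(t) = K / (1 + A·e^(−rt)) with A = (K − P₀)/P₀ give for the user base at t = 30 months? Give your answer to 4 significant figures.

A = (619000 − 86600)/86600 = 6.14781
P(30) = 619000 / (1 + 6.14781·e^(−0.1795·30)) = 619000 / (1 + 6.14781·0.004585)
= 619000 / 1.02819 ≈ 602030.73

≈ 602,000 active users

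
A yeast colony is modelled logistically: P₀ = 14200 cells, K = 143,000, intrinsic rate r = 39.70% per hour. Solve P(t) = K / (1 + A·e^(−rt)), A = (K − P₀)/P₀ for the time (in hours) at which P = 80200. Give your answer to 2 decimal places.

t ≈ 6.17 hours

A = (143000 − 14200)/14200 = 9.07042
80200 = 143000/(1 + 9.07042·e^(−0.397t)) → 1 + 9.07042·e^(−0.397t) = 1.78304
e^(−0.397t) = 0.086329 → t = ln(11.58357)/0.397 = 2.44959/0.397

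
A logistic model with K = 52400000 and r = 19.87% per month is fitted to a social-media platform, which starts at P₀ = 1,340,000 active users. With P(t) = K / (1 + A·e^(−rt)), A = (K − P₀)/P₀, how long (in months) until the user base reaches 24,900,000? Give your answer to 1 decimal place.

A = (52400000 − 1340000)/1340000 = 38.10448
24900000 = 52400000/(1 + 38.10448·e^(−0.1987t)) → 1 + 38.10448·e^(−0.1987t) = 2.10442
e^(−0.1987t) = 0.028984 → t = ln(34.50187)/0.1987 = 3.54101/0.1987

t ≈ 17.8 months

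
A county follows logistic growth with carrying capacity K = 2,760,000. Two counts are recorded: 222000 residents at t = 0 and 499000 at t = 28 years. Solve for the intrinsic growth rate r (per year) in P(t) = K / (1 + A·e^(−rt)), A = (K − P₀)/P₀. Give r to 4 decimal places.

A = (2760000 − 222000)/222000 = 11.43243
499000 = 2760000/(1 + 11.43243·e^(−r·28)) → e^(−28r) = (5.53106 − 1)/11.43243 = 0.396334
r = −ln(0.396334)/28 = 0.9255/28

r ≈ 0.0331 per year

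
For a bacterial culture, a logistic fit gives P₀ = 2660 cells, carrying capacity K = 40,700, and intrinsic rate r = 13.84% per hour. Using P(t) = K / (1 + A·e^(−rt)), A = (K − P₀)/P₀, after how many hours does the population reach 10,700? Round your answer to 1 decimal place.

t ≈ 11.8 hours

A = (40700 − 2660)/2660 = 14.30075
10700 = 40700/(1 + 14.30075·e^(−0.1384t)) → 1 + 14.30075·e^(−0.1384t) = 3.80374
e^(−0.1384t) = 0.196055 → t = ln(5.1006)/0.1384 = 1.62936/0.1384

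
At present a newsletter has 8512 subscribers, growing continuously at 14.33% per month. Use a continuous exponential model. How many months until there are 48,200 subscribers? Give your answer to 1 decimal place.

48200 = 8512 · e^(0.1433·t)
t = ln(48200/8512) / 0.1433 = ln(5.66259) / 0.1433 = 1.73388 / 0.1433

t ≈ 12.1 months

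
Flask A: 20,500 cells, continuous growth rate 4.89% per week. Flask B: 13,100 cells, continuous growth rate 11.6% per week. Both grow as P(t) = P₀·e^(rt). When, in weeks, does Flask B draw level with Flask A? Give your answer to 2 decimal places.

20500·e^(0.0489t) = 13100·e^(0.116t)
20500/13100 = e^((0.116 − 0.0489)t) → ln(1.56489) = 0.0671·t
t = 0.44781 / 0.0671

t ≈ 6.67 weeks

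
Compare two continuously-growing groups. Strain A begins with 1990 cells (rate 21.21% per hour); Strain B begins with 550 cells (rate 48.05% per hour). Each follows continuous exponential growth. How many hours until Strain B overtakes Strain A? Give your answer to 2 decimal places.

t ≈ 4.79 hours

1990·e^(0.2121t) = 550·e^(0.4805t)
1990/550 = e^((0.4805 − 0.2121)t) → ln(3.61818) = 0.2684·t
t = 1.28597 / 0.2684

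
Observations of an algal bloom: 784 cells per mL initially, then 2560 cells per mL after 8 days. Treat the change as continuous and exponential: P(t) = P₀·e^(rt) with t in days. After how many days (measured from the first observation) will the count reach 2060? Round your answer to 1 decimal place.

r = ln(2560/784) / 8 ≈ 0.147919 per day
t = ln(2060/784) / r = 0.96605 / 0.147919 ≈ 6.531

t ≈ 6.5 days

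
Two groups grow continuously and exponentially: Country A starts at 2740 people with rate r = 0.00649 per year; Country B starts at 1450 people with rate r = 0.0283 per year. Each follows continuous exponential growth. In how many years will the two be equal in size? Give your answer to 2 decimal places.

2740·e^(0.00649t) = 1450·e^(0.0283t)
2740/1450 = e^((0.0283 − 0.00649)t) → ln(1.88966) = 0.02181·t
t = 0.63639 / 0.02181

t ≈ 29.18 years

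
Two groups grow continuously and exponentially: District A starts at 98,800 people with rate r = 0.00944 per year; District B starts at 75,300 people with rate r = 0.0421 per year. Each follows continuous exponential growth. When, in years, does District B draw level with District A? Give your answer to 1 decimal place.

t ≈ 8.3 years

98800·e^(0.00944t) = 75300·e^(0.0421t)
98800/75300 = e^((0.0421 − 0.00944)t) → ln(1.31208) = 0.03266·t
t = 0.27162 / 0.03266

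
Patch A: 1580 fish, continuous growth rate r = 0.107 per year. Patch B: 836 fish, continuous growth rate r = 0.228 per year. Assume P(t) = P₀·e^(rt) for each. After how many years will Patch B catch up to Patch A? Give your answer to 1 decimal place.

1580·e^(0.107t) = 836·e^(0.228t)
1580/836 = e^((0.228 − 0.107)t) → ln(1.88995) = 0.121·t
t = 0.63655 / 0.121

t ≈ 5.3 years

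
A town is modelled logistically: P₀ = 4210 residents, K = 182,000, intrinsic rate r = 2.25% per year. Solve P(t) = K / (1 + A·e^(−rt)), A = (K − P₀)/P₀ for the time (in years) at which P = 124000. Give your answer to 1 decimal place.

t ≈ 200.1 years

A = (182000 − 4210)/4210 = 42.2304
124000 = 182000/(1 + 42.2304·e^(−0.0225t)) → 1 + 42.2304·e^(−0.0225t) = 1.46774
e^(−0.0225t) = 0.011076 → t = ln(90.28569)/0.0225 = 4.50298/0.0225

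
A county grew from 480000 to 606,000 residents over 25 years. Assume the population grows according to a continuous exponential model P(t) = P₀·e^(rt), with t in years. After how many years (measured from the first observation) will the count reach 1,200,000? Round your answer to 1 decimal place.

t ≈ 98.3 years

r = ln(606000/480000) / 25 ≈ 0.009324 per year
t = ln(1200000/480000) / r = 0.91629 / 0.009324 ≈ 98.275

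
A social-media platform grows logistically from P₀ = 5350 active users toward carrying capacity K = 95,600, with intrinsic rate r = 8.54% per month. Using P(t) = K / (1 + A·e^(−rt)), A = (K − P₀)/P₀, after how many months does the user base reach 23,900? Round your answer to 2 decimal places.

A = (95600 − 5350)/5350 = 16.86916
23900 = 95600/(1 + 16.86916·e^(−0.0854t)) → 1 + 16.86916·e^(−0.0854t) = 4
e^(−0.0854t) = 0.177839 → t = ln(5.62305)/0.0854 = 1.72687/0.0854

t ≈ 20.22 months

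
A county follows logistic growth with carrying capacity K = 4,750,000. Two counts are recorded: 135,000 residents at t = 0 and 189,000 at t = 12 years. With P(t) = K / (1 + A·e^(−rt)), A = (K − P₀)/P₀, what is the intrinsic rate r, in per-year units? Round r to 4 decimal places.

r ≈ 0.0290 per year

A = (4750000 − 135000)/135000 = 34.18519
189000 = 4750000/(1 + 34.18519·e^(−r·12)) → e^(−12r) = (25.13228 − 1)/34.18519 = 0.705928
r = −ln(0.705928)/12 = 0.34824/12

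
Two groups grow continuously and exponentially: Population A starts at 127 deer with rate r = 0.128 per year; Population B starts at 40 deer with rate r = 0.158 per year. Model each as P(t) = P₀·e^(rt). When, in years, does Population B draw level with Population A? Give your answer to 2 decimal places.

t ≈ 38.51 years

127·e^(0.128t) = 40·e^(0.158t)
127/40 = e^((0.158 − 0.128)t) → ln(3.175) = 0.03·t
t = 1.15531 / 0.03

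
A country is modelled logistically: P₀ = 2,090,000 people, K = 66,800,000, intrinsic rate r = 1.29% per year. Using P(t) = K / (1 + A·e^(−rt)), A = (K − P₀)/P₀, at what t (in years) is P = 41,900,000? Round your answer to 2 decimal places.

A = (66800000 − 2090000)/2090000 = 30.96172
41900000 = 66800000/(1 + 30.96172·e^(−0.0129t)) → 1 + 30.96172·e^(−0.0129t) = 1.59427
e^(−0.0129t) = 0.019194 → t = ln(52.10025)/0.0129 = 3.95317/0.0129

t ≈ 306.45 years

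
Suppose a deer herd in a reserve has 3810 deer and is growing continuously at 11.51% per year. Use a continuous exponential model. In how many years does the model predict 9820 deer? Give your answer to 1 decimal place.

9820 = 3810 · e^(0.1151·t)
t = ln(9820/3810) / 0.1151 = ln(2.57743) / 0.1151 = 0.94679 / 0.1151

t ≈ 8.2 years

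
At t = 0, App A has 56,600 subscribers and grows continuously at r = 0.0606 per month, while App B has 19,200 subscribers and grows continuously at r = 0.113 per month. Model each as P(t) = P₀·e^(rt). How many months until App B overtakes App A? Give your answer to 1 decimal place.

t ≈ 20.6 months

56600·e^(0.0606t) = 19200·e^(0.113t)
56600/19200 = e^((0.113 − 0.0606)t) → ln(2.94792) = 0.0524·t
t = 1.0811 / 0.0524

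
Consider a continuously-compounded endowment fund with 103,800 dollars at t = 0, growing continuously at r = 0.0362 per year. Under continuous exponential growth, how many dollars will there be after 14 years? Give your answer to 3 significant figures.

P(14) = 103800 · e^(0.0362·14) = 103800 · e^(0.5068)
= 103800 · 1.65997 ≈ 172304.97

≈ 172,000 dollars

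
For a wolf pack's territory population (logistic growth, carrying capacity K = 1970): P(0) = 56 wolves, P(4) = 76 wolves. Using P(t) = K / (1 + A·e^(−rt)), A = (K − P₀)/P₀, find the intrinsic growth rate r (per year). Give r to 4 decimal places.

A = (1970 − 56)/56 = 34.17857
76 = 1970/(1 + 34.17857·e^(−r·4)) → e^(−4r) = (25.92105 − 1)/34.17857 = 0.729143
r = −ln(0.729143)/4 = 0.31589/4

r ≈ 0.0790 per year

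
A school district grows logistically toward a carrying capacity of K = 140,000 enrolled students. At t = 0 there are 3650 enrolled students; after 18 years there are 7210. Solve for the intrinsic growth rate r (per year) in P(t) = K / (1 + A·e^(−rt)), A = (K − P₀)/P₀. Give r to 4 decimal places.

A = (140000 − 3650)/3650 = 37.35616
7210 = 140000/(1 + 37.35616·e^(−r·18)) → e^(−18r) = (19.41748 − 1)/37.35616 = 0.493024
r = −ln(0.493024)/18 = 0.7072/18

r ≈ 0.0393 per year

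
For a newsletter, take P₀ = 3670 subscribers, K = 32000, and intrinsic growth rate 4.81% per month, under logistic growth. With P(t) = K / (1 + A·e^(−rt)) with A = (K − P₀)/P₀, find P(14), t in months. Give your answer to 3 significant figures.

A = (32000 − 3670)/3670 = 7.71935
P(14) = 32000 / (1 + 7.71935·e^(−0.0481·14)) = 32000 / (1 + 7.71935·0.509972)
= 32000 / 4.93665 ≈ 6482.13

≈ 6,480 subscribers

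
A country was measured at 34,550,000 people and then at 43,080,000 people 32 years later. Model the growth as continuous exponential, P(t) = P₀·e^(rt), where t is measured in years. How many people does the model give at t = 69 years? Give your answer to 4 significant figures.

r = ln(43080000/34550000) / 32 ≈ 0.006895 per year
P(69) = 34550000 · e^(0.006895·69) = 34550000 · 1.60927 ≈ 55600206.78

≈ 55,600,000 people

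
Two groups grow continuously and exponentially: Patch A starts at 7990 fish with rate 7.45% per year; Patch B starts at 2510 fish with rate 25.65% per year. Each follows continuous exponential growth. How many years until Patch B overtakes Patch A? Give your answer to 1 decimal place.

t ≈ 6.4 years

7990·e^(0.0745t) = 2510·e^(0.2565t)
7990/2510 = e^((0.2565 − 0.0745)t) → ln(3.18327) = 0.182·t
t = 1.15791 / 0.182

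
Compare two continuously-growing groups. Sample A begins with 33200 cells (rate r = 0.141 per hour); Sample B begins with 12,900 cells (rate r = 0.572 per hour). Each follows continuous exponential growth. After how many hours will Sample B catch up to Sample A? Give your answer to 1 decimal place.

t ≈ 2.2 hours

33200·e^(0.141t) = 12900·e^(0.572t)
33200/12900 = e^((0.572 − 0.141)t) → ln(2.57364) = 0.431·t
t = 0.94532 / 0.431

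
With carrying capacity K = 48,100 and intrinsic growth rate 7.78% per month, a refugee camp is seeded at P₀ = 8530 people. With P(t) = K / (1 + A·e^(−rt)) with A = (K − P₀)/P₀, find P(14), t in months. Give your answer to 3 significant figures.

≈ 18,800 people

A = (48100 − 8530)/8530 = 4.63892
P(14) = 48100 / (1 + 4.63892·e^(−0.0778·14)) = 48100 / (1 + 4.63892·0.336486)
= 48100 / 2.56093 ≈ 18782.24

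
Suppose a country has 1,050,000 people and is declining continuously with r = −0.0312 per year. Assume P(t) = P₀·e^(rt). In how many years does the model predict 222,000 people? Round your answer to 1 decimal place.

222000 = 1050000 · e^(-0.0312·t)
t = ln(222000/1050000) / -0.0312 = ln(0.21143) / -0.0312 = -1.55387 / -0.0312

t ≈ 49.8 years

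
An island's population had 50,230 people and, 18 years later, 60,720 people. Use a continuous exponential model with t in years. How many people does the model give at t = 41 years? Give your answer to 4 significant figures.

r = ln(60720/50230) / 18 ≈ 0.010537 per year
P(41) = 50230 · e^(0.010537·41) = 50230 · 1.54034 ≈ 77371.41

≈ 77,370 people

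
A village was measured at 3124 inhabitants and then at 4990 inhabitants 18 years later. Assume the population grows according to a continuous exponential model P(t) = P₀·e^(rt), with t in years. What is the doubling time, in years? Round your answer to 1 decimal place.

doubling time ≈ 26.6 years

r = ln(4990/3124) / 18 = ln(1.59731) / 18 ≈ 0.026018 per year
doubling time = ln 2 / |r| = 0.69315 / 0.026018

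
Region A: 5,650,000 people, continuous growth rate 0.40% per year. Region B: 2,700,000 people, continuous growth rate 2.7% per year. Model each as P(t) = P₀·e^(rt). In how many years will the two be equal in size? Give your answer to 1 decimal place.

t ≈ 32.1 years

5650000·e^(0.004t) = 2700000·e^(0.027t)
5650000/2700000 = e^((0.027 − 0.004)t) → ln(2.09259) = 0.023·t
t = 0.7384 / 0.023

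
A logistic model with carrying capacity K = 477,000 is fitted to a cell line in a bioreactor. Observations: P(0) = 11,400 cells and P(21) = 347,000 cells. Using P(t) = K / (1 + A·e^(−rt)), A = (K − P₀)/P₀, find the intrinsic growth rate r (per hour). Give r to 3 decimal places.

A = (477000 − 11400)/11400 = 40.84211
347000 = 477000/(1 + 40.84211·e^(−r·21)) → e^(−21r) = (1.37464 − 1)/40.84211 = 0.009173
r = −ln(0.009173)/21 = 4.6915/21

r ≈ 0.223 per hour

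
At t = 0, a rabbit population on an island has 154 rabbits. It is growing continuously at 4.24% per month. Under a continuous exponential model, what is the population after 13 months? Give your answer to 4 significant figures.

P(13) = 154 · e^(0.0424·13) = 154 · e^(0.5512)
= 154 · 1.73533 ≈ 267.24

≈ 267.2 rabbits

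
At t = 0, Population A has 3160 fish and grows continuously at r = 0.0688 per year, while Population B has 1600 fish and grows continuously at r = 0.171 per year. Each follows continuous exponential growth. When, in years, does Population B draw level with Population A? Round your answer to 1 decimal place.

t ≈ 6.7 years

3160·e^(0.0688t) = 1600·e^(0.171t)
3160/1600 = e^((0.171 − 0.0688)t) → ln(1.975) = 0.1022·t
t = 0.68057 / 0.1022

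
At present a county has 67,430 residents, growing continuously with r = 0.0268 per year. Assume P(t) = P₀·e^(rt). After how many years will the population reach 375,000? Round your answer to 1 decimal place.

t ≈ 64.0 years

375000 = 67430 · e^(0.0268·t)
t = ln(375000/67430) / 0.0268 = ln(5.56132) / 0.0268 = 1.71584 / 0.0268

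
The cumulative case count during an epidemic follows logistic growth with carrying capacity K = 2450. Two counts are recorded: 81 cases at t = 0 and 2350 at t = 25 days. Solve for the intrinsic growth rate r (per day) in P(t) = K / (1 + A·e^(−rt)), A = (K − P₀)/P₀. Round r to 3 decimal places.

r ≈ 0.261 per day

A = (2450 − 81)/81 = 29.24691
2350 = 2450/(1 + 29.24691·e^(−r·25)) → e^(−25r) = (1.04255 − 1)/29.24691 = 0.001455
r = −ln(0.001455)/25 = 6.53277/25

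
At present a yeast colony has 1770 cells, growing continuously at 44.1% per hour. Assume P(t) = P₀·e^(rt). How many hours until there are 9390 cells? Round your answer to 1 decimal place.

9390 = 1770 · e^(0.441·t)
t = ln(9390/1770) / 0.441 = ln(5.30508) / 0.441 = 1.66867 / 0.441

t ≈ 3.8 hours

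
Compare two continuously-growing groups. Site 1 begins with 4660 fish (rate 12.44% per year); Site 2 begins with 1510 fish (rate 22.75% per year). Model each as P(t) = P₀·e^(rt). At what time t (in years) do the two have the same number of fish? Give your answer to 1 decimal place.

4660·e^(0.1244t) = 1510·e^(0.2275t)
4660/1510 = e^((0.2275 − 0.1244)t) → ln(3.08609) = 0.1031·t
t = 1.12691 / 0.1031

t ≈ 10.9 years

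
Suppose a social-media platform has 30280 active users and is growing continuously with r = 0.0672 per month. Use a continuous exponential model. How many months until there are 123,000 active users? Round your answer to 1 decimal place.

123000 = 30280 · e^(0.0672·t)
t = ln(123000/30280) / 0.0672 = ln(4.06209) / 0.0672 = 1.4017 / 0.0672

t ≈ 20.9 months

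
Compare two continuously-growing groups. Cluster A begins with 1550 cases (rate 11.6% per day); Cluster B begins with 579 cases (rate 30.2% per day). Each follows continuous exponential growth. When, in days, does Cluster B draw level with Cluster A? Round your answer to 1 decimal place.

1550·e^(0.116t) = 579·e^(0.302t)
1550/579 = e^((0.302 − 0.116)t) → ln(2.67703) = 0.186·t
t = 0.98471 / 0.186

t ≈ 5.3 days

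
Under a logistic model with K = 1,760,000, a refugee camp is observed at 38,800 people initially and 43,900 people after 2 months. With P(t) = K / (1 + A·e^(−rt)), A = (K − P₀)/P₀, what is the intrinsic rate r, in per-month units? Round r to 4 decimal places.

A = (1760000 − 38800)/38800 = 44.36082
43900 = 1760000/(1 + 44.36082·e^(−r·2)) → e^(−2r) = (40.09112 − 1)/44.36082 = 0.881208
r = −ln(0.881208)/2 = 0.12646/2

r ≈ 0.0632 per month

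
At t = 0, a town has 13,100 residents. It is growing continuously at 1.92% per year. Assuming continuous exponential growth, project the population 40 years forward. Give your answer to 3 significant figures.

P(40) = 13100 · e^(0.0192·40) = 13100 · e^(0.768)
= 13100 · 2.15545 ≈ 28236.41

≈ 28,200 residents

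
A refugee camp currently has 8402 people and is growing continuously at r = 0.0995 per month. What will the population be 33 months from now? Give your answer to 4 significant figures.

≈ 224,100 people

P(33) = 8402 · e^(0.0995·33) = 8402 · e^(3.2835)
= 8402 · 26.66895 ≈ 224072.53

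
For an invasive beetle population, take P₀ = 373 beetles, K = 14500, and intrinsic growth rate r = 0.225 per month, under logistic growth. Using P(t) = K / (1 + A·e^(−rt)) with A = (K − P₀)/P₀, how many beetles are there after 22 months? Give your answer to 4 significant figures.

A = (14500 − 373)/373 = 37.87399
P(22) = 14500 / (1 + 37.87399·e^(−0.225·22)) = 14500 / (1 + 37.87399·0.007083)
= 14500 / 1.26828 ≈ 11432.83

≈ 11,430 beetles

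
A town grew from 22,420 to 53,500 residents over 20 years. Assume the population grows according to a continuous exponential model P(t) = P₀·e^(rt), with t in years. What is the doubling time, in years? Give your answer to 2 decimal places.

r = ln(53500/22420) / 20 = ln(2.38626) / 20 ≈ 0.043486 per year
doubling time = ln 2 / |r| = 0.69315 / 0.043486

doubling time ≈ 15.94 years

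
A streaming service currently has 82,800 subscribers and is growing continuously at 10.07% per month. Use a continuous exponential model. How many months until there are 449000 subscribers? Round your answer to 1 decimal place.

449000 = 82800 · e^(0.1007·t)
t = ln(449000/82800) / 0.1007 = ln(5.42271) / 0.1007 = 1.69059 / 0.1007

t ≈ 16.8 months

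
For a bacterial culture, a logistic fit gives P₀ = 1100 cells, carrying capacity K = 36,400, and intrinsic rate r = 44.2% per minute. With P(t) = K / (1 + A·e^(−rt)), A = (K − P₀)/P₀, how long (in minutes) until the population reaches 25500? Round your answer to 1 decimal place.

t ≈ 9.8 minutes

A = (36400 − 1100)/1100 = 32.09091
25500 = 36400/(1 + 32.09091·e^(−0.442t)) → 1 + 32.09091·e^(−0.442t) = 1.42745
e^(−0.442t) = 0.01332 → t = ln(75.07506)/0.442 = 4.31849/0.442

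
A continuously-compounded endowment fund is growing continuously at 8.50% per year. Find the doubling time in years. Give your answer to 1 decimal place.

doubling time = ln(2) / |r| = 0.69315 / 0.085

doubling time ≈ 8.2 years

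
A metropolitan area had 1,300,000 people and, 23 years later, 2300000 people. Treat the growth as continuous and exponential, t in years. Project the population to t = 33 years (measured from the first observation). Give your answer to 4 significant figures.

r = ln(2300000/1300000) / 23 ≈ 0.024806 per year
P(33) = 1300000 · e^(0.024806·33) = 1300000 · 2.26734 ≈ 2947543.48

≈ 2,948,000 people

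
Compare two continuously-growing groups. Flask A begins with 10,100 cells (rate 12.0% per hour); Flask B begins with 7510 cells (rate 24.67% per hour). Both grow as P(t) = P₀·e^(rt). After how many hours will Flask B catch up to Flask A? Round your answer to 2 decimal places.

10100·e^(0.12t) = 7510·e^(0.2467t)
10100/7510 = e^((0.2467 − 0.12)t) → ln(1.34487) = 0.1267·t
t = 0.2963 / 0.1267

t ≈ 2.34 hours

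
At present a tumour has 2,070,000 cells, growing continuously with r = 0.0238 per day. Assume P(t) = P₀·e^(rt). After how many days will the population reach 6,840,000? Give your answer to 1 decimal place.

t ≈ 50.2 days

6840000 = 2070000 · e^(0.0238·t)
t = ln(6840000/2070000) / 0.0238 = ln(3.30435) / 0.0238 = 1.19524 / 0.0238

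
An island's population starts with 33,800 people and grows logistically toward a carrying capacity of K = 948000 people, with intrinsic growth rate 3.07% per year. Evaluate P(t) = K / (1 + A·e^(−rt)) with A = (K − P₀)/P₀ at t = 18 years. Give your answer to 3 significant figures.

≈ 57,200 people

A = (948000 − 33800)/33800 = 27.04734
P(18) = 948000 / (1 + 27.04734·e^(−0.0307·18)) = 948000 / (1 + 27.04734·0.575452)
= 948000 / 16.56444 ≈ 57231.05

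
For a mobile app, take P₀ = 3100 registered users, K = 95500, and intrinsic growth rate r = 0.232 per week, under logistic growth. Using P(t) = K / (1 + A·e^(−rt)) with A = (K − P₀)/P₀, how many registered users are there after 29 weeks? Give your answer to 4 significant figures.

A = (95500 − 3100)/3100 = 29.80645
P(29) = 95500 / (1 + 29.80645·e^(−0.232·29)) = 95500 / (1 + 29.80645·0.001197)
= 95500 / 1.03568 ≈ 92210.3

≈ 92,210 registered users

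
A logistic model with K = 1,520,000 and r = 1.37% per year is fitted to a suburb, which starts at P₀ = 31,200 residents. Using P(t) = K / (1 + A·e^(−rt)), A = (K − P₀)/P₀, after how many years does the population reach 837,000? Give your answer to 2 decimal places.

t ≈ 296.98 years

A = (1520000 − 31200)/31200 = 47.71795
837000 = 1520000/(1 + 47.71795·e^(−0.0137t)) → 1 + 47.71795·e^(−0.0137t) = 1.81601
e^(−0.0137t) = 0.017101 → t = ln(58.47719)/0.0137 = 4.06864/0.0137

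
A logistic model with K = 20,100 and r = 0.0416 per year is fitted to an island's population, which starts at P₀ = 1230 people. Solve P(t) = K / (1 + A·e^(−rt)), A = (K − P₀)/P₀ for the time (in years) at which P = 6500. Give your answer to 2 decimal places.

t ≈ 47.89 years

A = (20100 − 1230)/1230 = 15.34146
6500 = 20100/(1 + 15.34146·e^(−0.0416t)) → 1 + 15.34146·e^(−0.0416t) = 3.09231
e^(−0.0416t) = 0.136383 → t = ln(7.33232)/0.0416 = 1.99229/0.0416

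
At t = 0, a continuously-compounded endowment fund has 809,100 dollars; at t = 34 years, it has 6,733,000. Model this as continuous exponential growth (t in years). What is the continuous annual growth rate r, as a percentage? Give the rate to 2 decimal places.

r ≈ 6.23% per year

6733000 = 809100 · e^(r·34)
e^(34r) = 6733000/809100 = 8.32159
r = ln(8.32159) / 34 = 2.11885 / 34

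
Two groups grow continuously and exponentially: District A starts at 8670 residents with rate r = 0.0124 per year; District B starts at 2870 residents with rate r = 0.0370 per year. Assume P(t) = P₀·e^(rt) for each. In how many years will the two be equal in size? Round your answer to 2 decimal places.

8670·e^(0.0124t) = 2870·e^(0.037t)
8670/2870 = e^((0.037 − 0.0124)t) → ln(3.02091) = 0.0246·t
t = 1.10556 / 0.0246

t ≈ 44.94 years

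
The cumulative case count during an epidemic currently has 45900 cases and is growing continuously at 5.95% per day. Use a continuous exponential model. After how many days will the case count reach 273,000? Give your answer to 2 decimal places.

273000 = 45900 · e^(0.0595·t)
t = ln(273000/45900) / 0.0595 = ln(5.94771) / 0.0595 = 1.78301 / 0.0595

t ≈ 29.97 days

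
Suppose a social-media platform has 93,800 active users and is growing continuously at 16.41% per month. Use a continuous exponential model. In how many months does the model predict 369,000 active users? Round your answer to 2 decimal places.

t ≈ 8.35 months

369000 = 93800 · e^(0.1641·t)
t = ln(369000/93800) / 0.1641 = ln(3.9339) / 0.1641 = 1.36963 / 0.1641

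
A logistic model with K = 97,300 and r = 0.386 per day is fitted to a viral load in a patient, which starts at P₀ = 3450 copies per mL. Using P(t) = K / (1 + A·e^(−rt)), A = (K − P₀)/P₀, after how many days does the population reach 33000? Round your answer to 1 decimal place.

t ≈ 6.8 days

A = (97300 − 3450)/3450 = 27.2029
33000 = 97300/(1 + 27.2029·e^(−0.386t)) → 1 + 27.2029·e^(−0.386t) = 2.94848
e^(−0.386t) = 0.071628 → t = ln(13.96105)/0.386 = 2.63627/0.386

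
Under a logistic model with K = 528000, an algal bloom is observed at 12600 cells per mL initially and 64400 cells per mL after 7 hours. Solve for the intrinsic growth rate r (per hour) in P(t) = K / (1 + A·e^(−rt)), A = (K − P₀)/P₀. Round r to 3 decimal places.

r ≈ 0.248 per hour

A = (528000 − 12600)/12600 = 40.90476
64400 = 528000/(1 + 40.90476·e^(−r·7)) → e^(−7r) = (8.19876 − 1)/40.90476 = 0.175988
r = −ln(0.175988)/7 = 1.73734/7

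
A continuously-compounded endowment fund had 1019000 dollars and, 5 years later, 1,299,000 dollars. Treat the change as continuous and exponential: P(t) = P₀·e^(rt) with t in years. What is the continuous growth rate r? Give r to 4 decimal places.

1299000 = 1019000 · e^(r·5)
e^(5r) = 1299000/1019000 = 1.27478
r = ln(1.27478) / 5 = 0.24277 / 5

r ≈ 0.0486 per year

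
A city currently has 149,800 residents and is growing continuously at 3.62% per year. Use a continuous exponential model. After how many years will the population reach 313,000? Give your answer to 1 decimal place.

t ≈ 20.4 years

313000 = 149800 · e^(0.0362·t)
t = ln(313000/149800) / 0.0362 = ln(2.08945) / 0.0362 = 0.7369 / 0.0362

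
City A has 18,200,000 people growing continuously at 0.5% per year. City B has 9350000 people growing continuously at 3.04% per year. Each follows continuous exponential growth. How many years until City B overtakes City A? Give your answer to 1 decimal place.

18200000·e^(0.005t) = 9350000·e^(0.0304t)
18200000/9350000 = e^((0.0304 − 0.005)t) → ln(1.94652) = 0.0254·t
t = 0.66605 / 0.0254

t ≈ 26.2 years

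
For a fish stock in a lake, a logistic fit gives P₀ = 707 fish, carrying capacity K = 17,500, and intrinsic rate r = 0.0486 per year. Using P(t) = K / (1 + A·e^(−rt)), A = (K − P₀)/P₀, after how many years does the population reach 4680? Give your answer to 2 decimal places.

t ≈ 44.44 years

A = (17500 − 707)/707 = 23.75248
4680 = 17500/(1 + 23.75248·e^(−0.0486t)) → 1 + 23.75248·e^(−0.0486t) = 3.73932
e^(−0.0486t) = 0.115328 → t = ln(8.67095)/0.0486 = 2.15998/0.0486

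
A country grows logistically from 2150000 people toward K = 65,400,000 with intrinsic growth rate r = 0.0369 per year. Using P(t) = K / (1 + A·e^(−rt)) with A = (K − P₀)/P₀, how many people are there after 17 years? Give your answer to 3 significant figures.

A = (65400000 − 2150000)/2150000 = 29.4186
P(17) = 65400000 / (1 + 29.4186·e^(−0.0369·17)) = 65400000 / (1 + 29.4186·0.534032)
= 65400000 / 16.71047 ≈ 3913714.28

≈ 3,910,000 people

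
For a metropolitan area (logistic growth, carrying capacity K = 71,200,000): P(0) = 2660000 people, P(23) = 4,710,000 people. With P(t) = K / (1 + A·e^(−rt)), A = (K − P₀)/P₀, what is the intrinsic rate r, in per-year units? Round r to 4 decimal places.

r ≈ 0.0262 per year

A = (71200000 − 2660000)/2660000 = 25.76692
4710000 = 71200000/(1 + 25.76692·e^(−r·23)) → e^(−23r) = (15.11677 − 1)/25.76692 = 0.547864
r = −ln(0.547864)/23 = 0.60173/23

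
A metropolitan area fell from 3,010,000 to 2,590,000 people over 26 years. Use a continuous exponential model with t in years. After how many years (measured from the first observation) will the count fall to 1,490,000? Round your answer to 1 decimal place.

r = ln(2590000/3010000) / 26 ≈ -0.00578 per year
t = ln(1490000/3010000) / r = -0.70316 / -0.00578 ≈ 121.653

t ≈ 121.7 years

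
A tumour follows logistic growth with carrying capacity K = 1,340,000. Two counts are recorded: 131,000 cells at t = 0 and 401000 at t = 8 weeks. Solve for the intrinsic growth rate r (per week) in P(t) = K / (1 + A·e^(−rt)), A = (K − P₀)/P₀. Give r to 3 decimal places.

A = (1340000 − 131000)/131000 = 9.22901
401000 = 1340000/(1 + 9.22901·e^(−r·8)) → e^(−8r) = (3.34165 − 1)/9.22901 = 0.253727
r = −ln(0.253727)/8 = 1.3715/8

r ≈ 0.171 per week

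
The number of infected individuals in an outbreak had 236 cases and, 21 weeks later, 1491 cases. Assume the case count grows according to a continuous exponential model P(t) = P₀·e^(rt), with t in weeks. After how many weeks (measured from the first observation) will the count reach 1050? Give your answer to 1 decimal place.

r = ln(1491/236) / 21 ≈ 0.08778 per week
t = ln(1050/236) / r = 1.49271 / 0.08778 ≈ 17.005

t ≈ 17.0 weeks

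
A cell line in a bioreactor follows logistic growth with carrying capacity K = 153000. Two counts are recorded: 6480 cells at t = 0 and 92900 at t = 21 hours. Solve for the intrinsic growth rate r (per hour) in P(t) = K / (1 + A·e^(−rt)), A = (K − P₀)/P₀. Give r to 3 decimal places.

A = (153000 − 6480)/6480 = 22.61111
92900 = 153000/(1 + 22.61111·e^(−r·21)) → e^(−21r) = (1.64693 − 1)/22.61111 = 0.028611
r = −ln(0.028611)/21 = 3.55396/21

r ≈ 0.169 per hour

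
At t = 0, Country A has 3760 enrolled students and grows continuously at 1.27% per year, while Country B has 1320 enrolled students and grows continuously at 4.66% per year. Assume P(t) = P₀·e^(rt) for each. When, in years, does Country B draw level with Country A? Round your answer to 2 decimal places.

3760·e^(0.0127t) = 1320·e^(0.0466t)
3760/1320 = e^((0.0466 − 0.0127)t) → ln(2.84848) = 0.0339·t
t = 1.04679 / 0.0339

t ≈ 30.88 years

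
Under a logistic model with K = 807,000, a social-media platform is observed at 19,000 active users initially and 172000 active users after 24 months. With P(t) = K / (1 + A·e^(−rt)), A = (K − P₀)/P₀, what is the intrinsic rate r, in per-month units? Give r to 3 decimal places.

A = (807000 − 19000)/19000 = 41.47368
172000 = 807000/(1 + 41.47368·e^(−r·24)) → e^(−24r) = (4.69186 − 1)/41.47368 = 0.089017
r = −ln(0.089017)/24 = 2.41893/24

r ≈ 0.101 per month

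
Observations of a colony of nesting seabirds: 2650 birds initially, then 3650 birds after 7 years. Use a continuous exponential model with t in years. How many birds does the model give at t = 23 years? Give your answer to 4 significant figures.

r = ln(3650/2650) / 7 ≈ 0.045738 per year
P(23) = 2650 · e^(0.045738·23) = 2650 · 2.86331 ≈ 7587.78

≈ 7,588 birds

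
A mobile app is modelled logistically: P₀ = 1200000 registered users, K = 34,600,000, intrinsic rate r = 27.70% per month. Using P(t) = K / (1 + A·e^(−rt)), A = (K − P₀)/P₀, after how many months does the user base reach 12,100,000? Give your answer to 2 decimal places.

A = (34600000 − 1200000)/1200000 = 27.83333
12100000 = 34600000/(1 + 27.83333·e^(−0.277t)) → 1 + 27.83333·e^(−0.277t) = 2.8595
e^(−0.277t) = 0.066809 → t = ln(14.96815)/0.277 = 2.70592/0.277

t ≈ 9.77 months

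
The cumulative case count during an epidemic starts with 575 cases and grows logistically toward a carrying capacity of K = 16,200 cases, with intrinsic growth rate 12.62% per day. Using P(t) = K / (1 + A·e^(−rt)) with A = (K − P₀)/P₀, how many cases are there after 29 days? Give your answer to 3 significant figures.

≈ 9,530 cases

A = (16200 − 575)/575 = 27.17391
P(29) = 16200 / (1 + 27.17391·e^(−0.1262·29)) = 16200 / (1 + 27.17391·0.025738)
= 16200 / 1.69939 ≈ 9532.82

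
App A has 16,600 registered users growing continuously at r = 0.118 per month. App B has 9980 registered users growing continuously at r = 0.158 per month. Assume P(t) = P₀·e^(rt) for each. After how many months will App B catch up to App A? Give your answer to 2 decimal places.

t ≈ 12.72 months

16600·e^(0.118t) = 9980·e^(0.158t)
16600/9980 = e^((0.158 − 0.118)t) → ln(1.66333) = 0.04·t
t = 0.50882 / 0.04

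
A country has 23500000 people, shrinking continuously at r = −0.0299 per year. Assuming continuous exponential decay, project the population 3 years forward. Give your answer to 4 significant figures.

≈ 21,480,000 people

P(3) = 23500000 · e^(-0.0299·3) = 23500000 · e^(-0.0897)
= 23500000 · 0.91421 ≈ 21483827.04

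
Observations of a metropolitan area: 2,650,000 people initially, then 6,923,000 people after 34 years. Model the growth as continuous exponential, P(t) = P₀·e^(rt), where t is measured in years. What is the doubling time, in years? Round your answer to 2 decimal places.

doubling time ≈ 24.54 years

r = ln(6923000/2650000) / 34 = ln(2.61245) / 34 ≈ 0.028244 per year
doubling time = ln 2 / |r| = 0.69315 / 0.028244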